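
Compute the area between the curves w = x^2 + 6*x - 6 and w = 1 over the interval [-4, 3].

The difference (x^2 + 6*x - 6) - (1) = x^2 + 6*x - 7 changes sign at x = 1 inside [-4, 3], so split the integral there.
∫[-4,1] (x^2 + 6*x - 7) dx = -175/3; the area of that piece is 175/3.
∫[1,3] (x^2 + 6*x - 7) dx = 56/3.
Total area = 175/3 + 56/3 = 77.

77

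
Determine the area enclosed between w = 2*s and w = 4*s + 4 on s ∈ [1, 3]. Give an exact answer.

On [1, 3], (2*s) - (4*s + 4) = -2*s - 4 is ≤ 0 throughout, so the area is a single integral of |-2*s - 4|.
∫[1,3] (-2*s - 4) ds = -16; the area of that piece is 16.

16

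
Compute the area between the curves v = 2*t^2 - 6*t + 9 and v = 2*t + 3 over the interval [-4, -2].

292/3

On [-4, -2], (2*t^2 - 6*t + 9) - (2*t + 3) = 2*t^2 - 8*t + 6 is ≥ 0 throughout, so the area is a single integral of |2*t^2 - 8*t + 6|.
∫[-4,-2] (2*t^2 - 8*t + 6) dt = 292/3.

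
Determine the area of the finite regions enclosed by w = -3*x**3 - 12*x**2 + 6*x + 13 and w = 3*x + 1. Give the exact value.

253/4

Set the curves equal: -3*x**3 - 12*x**2 + 6*x + 13 = 3*x + 1, so -3*x**3 - 12*x**2 + 3*x + 12 = 0, which factors as -3*(x - 1)*(x + 1)*(x + 4) = 0. The curves meet at x = -4, -1, 1.
On [-4, -1], w = 3*x + 1 is on top; that piece has area ∫[-4,-1] (-(-3*x**3 - 12*x**2 + 3*x + 12)) dx = 189/4.
On [-1, 1], w = -3*x**3 - 12*x**2 + 6*x + 13 is on top; that piece has area ∫[-1,1] (-3*x**3 - 12*x**2 + 3*x + 12) dx = 16.
Total enclosed area = 189/4 + 16 = 253/4.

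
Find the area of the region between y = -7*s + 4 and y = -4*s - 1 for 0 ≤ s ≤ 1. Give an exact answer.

On [0, 1], (-7*s + 4) - (-4*s - 1) = -3*s + 5 is ≥ 0 throughout, so the area is a single integral of |-3*s + 5|.
∫[0,1] (-3*s + 5) ds = 7/2.

7/2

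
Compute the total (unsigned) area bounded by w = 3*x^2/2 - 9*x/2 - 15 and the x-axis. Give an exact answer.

343/4

The curve meets the x-axis where 3*x^2/2 - 9*x/2 - 15 = 0, i.e. 3*(x - 5)*(x + 2)/2 = 0, at x = -2, 5.
On [-2, 5] the curve lies below the axis; ∫[-2,5] (3*x^2/2 - 9*x/2 - 15) dx = -343/4, giving area 343/4.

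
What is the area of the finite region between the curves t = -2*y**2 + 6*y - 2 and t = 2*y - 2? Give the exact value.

Both boundary curves give t as a function of y, so integrate with respect to y. Setting them equal: -2*y**2 + 4*y = 0, i.e. -2*y*(y - 2) = 0, so they meet at y = 0, 2.
For y in [0, 2], t = -2*y**2 + 6*y - 2 is on the right; area = ∫[0,2] (-2*y**2 + 4*y) dy = 8/3.

8/3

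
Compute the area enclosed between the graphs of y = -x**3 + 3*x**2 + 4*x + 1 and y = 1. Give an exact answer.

131/4

Set the curves equal: -x**3 + 3*x**2 + 4*x + 1 = 1, so -x**3 + 3*x**2 + 4*x = 0, which factors as -x*(x - 4)*(x + 1) = 0. The curves meet at x = -1, 0, 4.
On [-1, 0], y = 1 is on top; that piece has area ∫[-1,0] (-(-x**3 + 3*x**2 + 4*x)) dx = 3/4.
On [0, 4], y = -x**3 + 3*x**2 + 4*x + 1 is on top; that piece has area ∫[0,4] (-x**3 + 3*x**2 + 4*x) dx = 32.
Total enclosed area = 3/4 + 32 = 131/4.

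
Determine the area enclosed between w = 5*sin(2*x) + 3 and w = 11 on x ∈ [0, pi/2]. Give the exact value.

On [0, pi/2], (5*sin(2*x) + 3) - (11) = 5*sin(2*x) - 8 is ≤ 0 throughout, so the area is a single integral of |5*sin(2*x) - 8|.
∫[0,pi/2] (5*sin(2*x) - 8) dx = 5 - 4*pi; the area of that piece is -5 + 4*pi.

-5 + 4*pi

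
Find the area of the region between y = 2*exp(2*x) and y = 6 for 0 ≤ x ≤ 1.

-11 + 6*log(3) + exp(2)

The difference (2*exp(2*x)) - (6) = 2*exp(2*x) - 6 changes sign at x = log(3)/2 inside [0, 1], so split the integral there.
∫[0,log(3)/2] (2*exp(2*x) - 6) dx = 2 - log(27); the area of that piece is -2 + log(27).
∫[log(3)/2,1] (2*exp(2*x) - 6) dx = -9 + 3*log(3) + exp(2).
Total area = (-2 + log(27)) + (-9 + 3*log(3) + exp(2)) = -11 + 6*log(3) + exp(2).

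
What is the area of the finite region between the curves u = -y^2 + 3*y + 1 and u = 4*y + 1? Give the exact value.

1/6

Both boundary curves give u as a function of y, so integrate with respect to y. Setting them equal: -y^2 - y = 0, i.e. -y*(y + 1) = 0, so they meet at y = -1, 0.
For y in [-1, 0], u = -y^2 + 3*y + 1 is on the right; area = ∫[-1,0] (-y^2 - y) dy = 1/6.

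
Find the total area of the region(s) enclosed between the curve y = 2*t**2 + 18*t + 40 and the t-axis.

1/3

The curve meets the t-axis where 2*t**2 + 18*t + 40 = 0, i.e. 2*(t + 4)*(t + 5) = 0, at t = -5, -4.
On [-5, -4] the curve lies below the axis; ∫[-5,-4] (2*t**2 + 18*t + 40) dt = -1/3, giving area 1/3.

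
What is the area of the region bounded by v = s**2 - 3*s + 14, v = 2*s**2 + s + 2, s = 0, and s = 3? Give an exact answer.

53/3

The difference (s**2 - 3*s + 14) - (2*s**2 + s + 2) = -s**2 - 4*s + 12 changes sign at s = 2 inside [0, 3], so split the integral there.
∫[0,2] (-s**2 - 4*s + 12) ds = 40/3.
∫[2,3] (-s**2 - 4*s + 12) ds = -13/3; the area of that piece is 13/3.
Total area = 40/3 + 13/3 = 53/3.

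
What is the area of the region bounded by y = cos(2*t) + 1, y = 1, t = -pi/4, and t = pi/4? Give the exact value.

On [-pi/4, pi/4], (cos(2*t) + 1) - (1) = cos(2*t) is ≥ 0 throughout, so the area is a single integral of |cos(2*t)|.
∫[-pi/4,pi/4] (cos(2*t)) dt = 1.

1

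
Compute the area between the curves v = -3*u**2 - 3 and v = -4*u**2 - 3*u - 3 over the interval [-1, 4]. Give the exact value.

The difference (-3*u**2 - 3) - (-4*u**2 - 3*u - 3) = u**2 + 3*u changes sign at u = 0 inside [-1, 4], so split the integral there.
∫[-1,0] (u**2 + 3*u) du = -7/6; the area of that piece is 7/6.
∫[0,4] (u**2 + 3*u) du = 136/3.
Total area = 7/6 + 136/3 = 93/2.

93/2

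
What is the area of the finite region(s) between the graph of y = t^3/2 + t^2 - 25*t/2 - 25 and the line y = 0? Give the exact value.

The curve meets the t-axis where t^3/2 + t^2 - 25*t/2 - 25 = 0, i.e. (t - 5)*(t + 2)*(t + 5)/2 = 0, at t = -5, -2, 5.
On [-5, -2] the curve lies above the axis; ∫[-5,-2] (t^3/2 + t^2 - 25*t/2 - 25) dt = 153/8, giving area 153/8.
On [-2, 5] the curve lies below the axis; ∫[-2,5] (t^3/2 + t^2 - 25*t/2 - 25) dt = -4459/24, giving area 4459/24.
Total area = 153/8 + 4459/24 = 2459/12.

2459/12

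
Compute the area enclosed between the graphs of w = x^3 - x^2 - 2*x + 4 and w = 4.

Set the curves equal: x^3 - x^2 - 2*x + 4 = 4, so x^3 - x^2 - 2*x = 0, which factors as x*(x - 2)*(x + 1) = 0. The curves meet at x = -1, 0, 2.
On [-1, 0], w = x^3 - x^2 - 2*x + 4 is on top; that piece has area ∫[-1,0] (x^3 - x^2 - 2*x) dx = 5/12.
On [0, 2], w = 4 is on top; that piece has area ∫[0,2] (-(x^3 - x^2 - 2*x)) dx = 8/3.
Total enclosed area = 5/12 + 8/3 = 37/12.

37/12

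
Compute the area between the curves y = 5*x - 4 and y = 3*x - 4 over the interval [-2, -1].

On [-2, -1], (5*x - 4) - (3*x - 4) = 2*x is ≤ 0 throughout, so the area is a single integral of |2*x|.
∫[-2,-1] (2*x) dx = -3; the area of that piece is 3.

3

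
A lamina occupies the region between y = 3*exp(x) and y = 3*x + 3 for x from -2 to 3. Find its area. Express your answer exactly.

On [-2, 3], (3*exp(x)) - (3*x + 3) = -3*x + 3*exp(x) - 3 is ≥ 0 throughout, so the area is a single integral of |-3*x + 3*exp(x) - 3|.
∫[-2,3] (-3*x + 3*exp(x) - 3) dx = -45/2 - 3*exp(-2) + 3*exp(3).

-45/2 - 3*exp(-2) + 3*exp(3)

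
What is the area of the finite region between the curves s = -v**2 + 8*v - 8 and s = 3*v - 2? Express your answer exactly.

1/6

Both boundary curves give s as a function of v, so integrate with respect to v. Setting them equal: -v**2 + 5*v - 6 = 0, i.e. -(v - 3)*(v - 2) = 0, so they meet at v = 2, 3.
For v in [2, 3], s = -v**2 + 8*v - 8 is on the right; area = ∫[2,3] (-v**2 + 5*v - 6) dv = 1/6.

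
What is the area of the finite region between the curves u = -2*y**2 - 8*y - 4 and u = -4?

Both boundary curves give u as a function of y, so integrate with respect to y. Setting them equal: -2*y**2 - 8*y = 0, i.e. -2*y*(y + 4) = 0, so they meet at y = -4, 0.
For y in [-4, 0], u = -2*y**2 - 8*y - 4 is on the right; area = ∫[-4,0] (-2*y**2 - 8*y) dy = 64/3.

64/3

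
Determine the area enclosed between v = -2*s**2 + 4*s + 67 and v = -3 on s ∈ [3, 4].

178/3

On [3, 4], (-2*s**2 + 4*s + 67) - (-3) = -2*s**2 + 4*s + 70 is ≥ 0 throughout, so the area is a single integral of |-2*s**2 + 4*s + 70|.
∫[3,4] (-2*s**2 + 4*s + 70) ds = 178/3.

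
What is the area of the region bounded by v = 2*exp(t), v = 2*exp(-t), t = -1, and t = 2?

-8 + 2*exp(-2) + 2*exp(-1) + 2*exp(1) + 2*exp(2)

The difference (2*exp(t)) - (2*exp(-t)) = 2*exp(t) - 2*exp(-t) changes sign at t = 0 inside [-1, 2], so split the integral there.
∫[-1,0] (2*exp(t) - 2*exp(-t)) dt = -2*exp(1) - 2*exp(-1) + 4; the area of that piece is -4 + 2*exp(-1) + 2*exp(1).
∫[0,2] (2*exp(t) - 2*exp(-t)) dt = -4 + 2*exp(-2) + 2*exp(2).
Total area = (-4 + 2*exp(-1) + 2*exp(1)) + (-4 + 2*exp(-2) + 2*exp(2)) = -8 + 2*exp(-2) + 2*exp(-1) + 2*exp(1) + 2*exp(2).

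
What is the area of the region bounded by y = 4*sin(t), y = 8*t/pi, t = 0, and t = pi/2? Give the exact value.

On [0, pi/2], (4*sin(t)) - (8*t/pi) = -8*t/pi + 4*sin(t) is ≥ 0 throughout, so the area is a single integral of |-8*t/pi + 4*sin(t)|.
∫[0,pi/2] (-8*t/pi + 4*sin(t)) dt = 4 - pi.

4 - pi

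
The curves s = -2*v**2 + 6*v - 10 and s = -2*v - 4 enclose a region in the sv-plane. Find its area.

8/3

Both boundary curves give s as a function of v, so integrate with respect to v. Setting them equal: -2*v**2 + 8*v - 6 = 0, i.e. -2*(v - 3)*(v - 1) = 0, so they meet at v = 1, 3.
For v in [1, 3], s = -2*v**2 + 6*v - 10 is on the right; area = ∫[1,3] (-2*v**2 + 8*v - 6) dv = 8/3.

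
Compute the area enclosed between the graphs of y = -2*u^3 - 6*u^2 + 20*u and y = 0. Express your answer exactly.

Set the curves equal: -2*u^3 - 6*u^2 + 20*u = 0, so -2*u^3 - 6*u^2 + 20*u = 0, which factors as -2*u*(u - 2)*(u + 5) = 0. The curves meet at u = -5, 0, 2.
On [-5, 0], y = 0 is on top; that piece has area ∫[-5,0] (-(-2*u^3 - 6*u^2 + 20*u)) du = 375/2.
On [0, 2], y = -2*u^3 - 6*u^2 + 20*u is on top; that piece has area ∫[0,2] (-2*u^3 - 6*u^2 + 20*u) du = 16.
Total enclosed area = 375/2 + 16 = 407/2.

407/2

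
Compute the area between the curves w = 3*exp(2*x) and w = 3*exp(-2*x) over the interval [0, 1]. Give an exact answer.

-3 + 3*exp(-2)/2 + 3*exp(2)/2

On [0, 1], (3*exp(2*x)) - (3*exp(-2*x)) = 3*exp(2*x) - 3*exp(-2*x) is ≥ 0 throughout, so the area is a single integral of |3*exp(2*x) - 3*exp(-2*x)|.
∫[0,1] (3*exp(2*x) - 3*exp(-2*x)) dx = -3 + 3*exp(-2)/2 + 3*exp(2)/2.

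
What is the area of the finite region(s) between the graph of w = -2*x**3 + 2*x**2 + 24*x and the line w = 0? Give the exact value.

937/6

The curve meets the x-axis where -2*x**3 + 2*x**2 + 24*x = 0, i.e. -2*x*(x - 4)*(x + 3) = 0, at x = -3, 0, 4.
On [-3, 0] the curve lies below the axis; ∫[-3,0] (-2*x**3 + 2*x**2 + 24*x) dx = -99/2, giving area 99/2.
On [0, 4] the curve lies above the axis; ∫[0,4] (-2*x**3 + 2*x**2 + 24*x) dx = 320/3, giving area 320/3.
Total area = 99/2 + 320/3 = 937/6.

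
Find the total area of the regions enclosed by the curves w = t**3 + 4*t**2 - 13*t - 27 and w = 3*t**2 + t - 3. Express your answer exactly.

Set the curves equal: t**3 + 4*t**2 - 13*t - 27 = 3*t**2 + t - 3, so t**3 + t**2 - 14*t - 24 = 0, which factors as (t - 4)*(t + 2)*(t + 3) = 0. The curves meet at t = -3, -2, 4.
On [-3, -2], w = t**3 + 4*t**2 - 13*t - 27 is on top; that piece has area ∫[-3,-2] (t**3 + t**2 - 14*t - 24) dt = 13/12.
On [-2, 4], w = 3*t**2 + t - 3 is on top; that piece has area ∫[-2,4] (-(t**3 + t**2 - 14*t - 24)) dt = 144.
Total enclosed area = 13/12 + 144 = 1741/12.

1741/12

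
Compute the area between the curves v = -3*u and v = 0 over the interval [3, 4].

On [3, 4], (-3*u) - (0) = -3*u is ≤ 0 throughout, so the area is a single integral of |-3*u|.
∫[3,4] (-3*u) du = -21/2; the area of that piece is 21/2.

21/2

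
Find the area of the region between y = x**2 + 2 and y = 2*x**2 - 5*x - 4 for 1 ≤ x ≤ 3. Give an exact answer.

70/3

On [1, 3], (x**2 + 2) - (2*x**2 - 5*x - 4) = -x**2 + 5*x + 6 is ≥ 0 throughout, so the area is a single integral of |-x**2 + 5*x + 6|.
∫[1,3] (-x**2 + 5*x + 6) dx = 70/3.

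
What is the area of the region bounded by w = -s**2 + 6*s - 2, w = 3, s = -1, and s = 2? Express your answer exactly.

The difference (-s**2 + 6*s - 2) - (3) = -s**2 + 6*s - 5 changes sign at s = 1 inside [-1, 2], so split the integral there.
∫[-1,1] (-s**2 + 6*s - 5) ds = -32/3; the area of that piece is 32/3.
∫[1,2] (-s**2 + 6*s - 5) ds = 5/3.
Total area = 32/3 + 5/3 = 37/3.

37/3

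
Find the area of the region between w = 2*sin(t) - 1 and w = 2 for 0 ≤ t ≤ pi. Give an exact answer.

-4 + 3*pi

On [0, pi], (2*sin(t) - 1) - (2) = 2*sin(t) - 3 is ≤ 0 throughout, so the area is a single integral of |2*sin(t) - 3|.
∫[0,pi] (2*sin(t) - 3) dt = 4 - 3*pi; the area of that piece is -4 + 3*pi.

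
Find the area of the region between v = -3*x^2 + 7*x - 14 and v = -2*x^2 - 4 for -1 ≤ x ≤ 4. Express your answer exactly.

The difference (-3*x^2 + 7*x - 14) - (-2*x^2 - 4) = -x^2 + 7*x - 10 changes sign at x = 2 inside [-1, 4], so split the integral there.
∫[-1,2] (-x^2 + 7*x - 10) dx = -45/2; the area of that piece is 45/2.
∫[2,4] (-x^2 + 7*x - 10) dx = 10/3.
Total area = 45/2 + 10/3 = 155/6.

155/6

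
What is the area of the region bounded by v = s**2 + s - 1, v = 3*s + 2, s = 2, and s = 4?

4

The difference (s**2 + s - 1) - (3*s + 2) = s**2 - 2*s - 3 changes sign at s = 3 inside [2, 4], so split the integral there.
∫[2,3] (s**2 - 2*s - 3) ds = -5/3; the area of that piece is 5/3.
∫[3,4] (s**2 - 2*s - 3) ds = 7/3.
Total area = 5/3 + 7/3 = 4.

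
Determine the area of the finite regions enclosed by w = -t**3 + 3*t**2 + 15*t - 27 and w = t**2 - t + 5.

Set the curves equal: -t**3 + 3*t**2 + 15*t - 27 = t**2 - t + 5, so -t**3 + 2*t**2 + 16*t - 32 = 0, which factors as -(t - 4)*(t - 2)*(t + 4) = 0. The curves meet at t = -4, 2, 4.
On [-4, 2], w = t**2 - t + 5 is on top; that piece has area ∫[-4,2] (-(-t**3 + 2*t**2 + 16*t - 32)) dt = 180.
On [2, 4], w = -t**3 + 3*t**2 + 15*t - 27 is on top; that piece has area ∫[2,4] (-t**3 + 2*t**2 + 16*t - 32) dt = 28/3.
Total enclosed area = 180 + 28/3 = 568/3.

568/3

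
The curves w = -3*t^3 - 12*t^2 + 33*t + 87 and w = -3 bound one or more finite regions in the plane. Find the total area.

863/2

Set the curves equal: -3*t^3 - 12*t^2 + 33*t + 87 = -3, so -3*t^3 - 12*t^2 + 33*t + 90 = 0, which factors as -3*(t - 3)*(t + 2)*(t + 5) = 0. The curves meet at t = -5, -2, 3.
On [-5, -2], w = -3 is on top; that piece has area ∫[-5,-2] (-(-3*t^3 - 12*t^2 + 33*t + 90)) dt = 351/4.
On [-2, 3], w = -3*t^3 - 12*t^2 + 33*t + 87 is on top; that piece has area ∫[-2,3] (-3*t^3 - 12*t^2 + 33*t + 90) dt = 1375/4.
Total enclosed area = 351/4 + 1375/4 = 863/2.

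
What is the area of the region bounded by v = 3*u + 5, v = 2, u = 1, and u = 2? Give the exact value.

On [1, 2], (3*u + 5) - (2) = 3*u + 3 is ≥ 0 throughout, so the area is a single integral of |3*u + 3|.
∫[1,2] (3*u + 3) du = 15/2.

15/2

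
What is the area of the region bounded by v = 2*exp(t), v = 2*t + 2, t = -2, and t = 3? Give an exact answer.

-15 - 2*exp(-2) + 2*exp(3)

On [-2, 3], (2*exp(t)) - (2*t + 2) = -2*t + 2*exp(t) - 2 is ≥ 0 throughout, so the area is a single integral of |-2*t + 2*exp(t) - 2|.
∫[-2,3] (-2*t + 2*exp(t) - 2) dt = -15 - 2*exp(-2) + 2*exp(3).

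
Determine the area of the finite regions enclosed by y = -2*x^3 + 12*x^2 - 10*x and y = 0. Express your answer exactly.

Set the curves equal: -2*x^3 + 12*x^2 - 10*x = 0, so -2*x^3 + 12*x^2 - 10*x = 0, which factors as -2*x*(x - 5)*(x - 1) = 0. The curves meet at x = 0, 1, 5.
On [0, 1], y = 0 is on top; that piece has area ∫[0,1] (-(-2*x^3 + 12*x^2 - 10*x)) dx = 3/2.
On [1, 5], y = -2*x^3 + 12*x^2 - 10*x is on top; that piece has area ∫[1,5] (-2*x^3 + 12*x^2 - 10*x) dx = 64.
Total enclosed area = 3/2 + 64 = 131/2.

131/2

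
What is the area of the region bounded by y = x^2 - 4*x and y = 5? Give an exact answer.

36

Set the curves equal: x^2 - 4*x = 5, so x^2 - 4*x - 5 = 0, which factors as (x - 5)*(x + 1) = 0. The curves meet at x = -1, 5.
On [-1, 5], y = 5 is on top; that piece has area ∫[-1,5] (-(x^2 - 4*x - 5)) dx = 36.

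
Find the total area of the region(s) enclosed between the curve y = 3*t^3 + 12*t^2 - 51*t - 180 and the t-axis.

The curve meets the t-axis where 3*t^3 + 12*t^2 - 51*t - 180 = 0, i.e. 3*(t - 4)*(t + 3)*(t + 5) = 0, at t = -5, -3, 4.
On [-5, -3] the curve lies above the axis; ∫[-5,-3] (3*t^3 + 12*t^2 - 51*t - 180) dt = 32, giving area 32.
On [-3, 4] the curve lies below the axis; ∫[-3,4] (3*t^3 + 12*t^2 - 51*t - 180) dt = -3773/4, giving area 3773/4.
Total area = 32 + 3773/4 = 3901/4.

3901/4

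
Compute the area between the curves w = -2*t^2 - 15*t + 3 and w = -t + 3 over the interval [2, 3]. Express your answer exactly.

On [2, 3], (-2*t^2 - 15*t + 3) - (-t + 3) = -2*t^2 - 14*t is ≤ 0 throughout, so the area is a single integral of |-2*t^2 - 14*t|.
∫[2,3] (-2*t^2 - 14*t) dt = -143/3; the area of that piece is 143/3.

143/3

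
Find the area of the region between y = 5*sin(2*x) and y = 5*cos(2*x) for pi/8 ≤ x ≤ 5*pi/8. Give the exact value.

On [pi/8, 5*pi/8], (5*sin(2*x)) - (5*cos(2*x)) = 5*sin(2*x) - 5*cos(2*x) is ≥ 0 throughout, so the area is a single integral of |5*sin(2*x) - 5*cos(2*x)|.
∫[pi/8,5*pi/8] (5*sin(2*x) - 5*cos(2*x)) dx = 5*sqrt(2).

5*sqrt(2)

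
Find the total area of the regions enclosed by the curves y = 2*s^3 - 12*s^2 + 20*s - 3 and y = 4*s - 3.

16

Set the curves equal: 2*s^3 - 12*s^2 + 20*s - 3 = 4*s - 3, so 2*s^3 - 12*s^2 + 16*s = 0, which factors as 2*s*(s - 4)*(s - 2) = 0. The curves meet at s = 0, 2, 4.
On [0, 2], y = 2*s^3 - 12*s^2 + 20*s - 3 is on top; that piece has area ∫[0,2] (2*s^3 - 12*s^2 + 16*s) ds = 8.
On [2, 4], y = 4*s - 3 is on top; that piece has area ∫[2,4] (-(2*s^3 - 12*s^2 + 16*s)) ds = 8.
Total enclosed area = 8 + 8 = 16.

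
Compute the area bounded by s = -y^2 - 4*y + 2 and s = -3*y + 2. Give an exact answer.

1/6

Both boundary curves give s as a function of y, so integrate with respect to y. Setting them equal: -y^2 - y = 0, i.e. -y*(y + 1) = 0, so they meet at y = -1, 0.
For y in [-1, 0], s = -y^2 - 4*y + 2 is on the right; area = ∫[-1,0] (-y^2 - y) dy = 1/6.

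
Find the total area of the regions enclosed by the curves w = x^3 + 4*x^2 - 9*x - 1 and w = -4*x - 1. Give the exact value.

443/6

Set the curves equal: x^3 + 4*x^2 - 9*x - 1 = -4*x - 1, so x^3 + 4*x^2 - 5*x = 0, which factors as x*(x - 1)*(x + 5) = 0. The curves meet at x = -5, 0, 1.
On [-5, 0], w = x^3 + 4*x^2 - 9*x - 1 is on top; that piece has area ∫[-5,0] (x^3 + 4*x^2 - 5*x) dx = 875/12.
On [0, 1], w = -4*x - 1 is on top; that piece has area ∫[0,1] (-(x^3 + 4*x^2 - 5*x)) dx = 11/12.
Total enclosed area = 875/12 + 11/12 = 443/6.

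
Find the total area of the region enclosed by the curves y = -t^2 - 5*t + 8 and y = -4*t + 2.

125/6

Set the curves equal: -t^2 - 5*t + 8 = -4*t + 2, so -t^2 - t + 6 = 0, which factors as -(t - 2)*(t + 3) = 0. The curves meet at t = -3, 2.
On [-3, 2], y = -t^2 - 5*t + 8 is on top; that piece has area ∫[-3,2] (-t^2 - t + 6) dt = 125/6.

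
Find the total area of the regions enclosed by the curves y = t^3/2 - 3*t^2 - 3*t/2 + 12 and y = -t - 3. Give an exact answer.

Set the curves equal: t^3/2 - 3*t^2 - 3*t/2 + 12 = -t - 3, so t^3/2 - 3*t^2 - t/2 + 15 = 0, which factors as (t - 5)*(t - 3)*(t + 2)/2 = 0. The curves meet at t = -2, 3, 5.
On [-2, 3], y = t^3/2 - 3*t^2 - 3*t/2 + 12 is on top; that piece has area ∫[-2,3] (t^3/2 - 3*t^2 - t/2 + 15) dt = 375/8.
On [3, 5], y = -t - 3 is on top; that piece has area ∫[3,5] (-(t^3/2 - 3*t^2 - t/2 + 15)) dt = 4.
Total enclosed area = 375/8 + 4 = 407/8.

407/8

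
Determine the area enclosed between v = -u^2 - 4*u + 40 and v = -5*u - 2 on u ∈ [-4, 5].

639/2

On [-4, 5], (-u^2 - 4*u + 40) - (-5*u - 2) = -u^2 + u + 42 is ≥ 0 throughout, so the area is a single integral of |-u^2 + u + 42|.
∫[-4,5] (-u^2 + u + 42) du = 639/2.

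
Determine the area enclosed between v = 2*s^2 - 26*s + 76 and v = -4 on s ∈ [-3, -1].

844/3

On [-3, -1], (2*s^2 - 26*s + 76) - (-4) = 2*s^2 - 26*s + 80 is ≥ 0 throughout, so the area is a single integral of |2*s^2 - 26*s + 80|.
∫[-3,-1] (2*s^2 - 26*s + 80) ds = 844/3.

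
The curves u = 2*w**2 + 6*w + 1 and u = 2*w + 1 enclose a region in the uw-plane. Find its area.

Both boundary curves give u as a function of w, so integrate with respect to w. Setting them equal: 2*w**2 + 4*w = 0, i.e. 2*w*(w + 2) = 0, so they meet at w = -2, 0.
For w in [-2, 0], u = 2*w**2 + 6*w + 1 is on the left; area = ∫[-2,0] (-(2*w**2 + 4*w)) dw = 8/3.

8/3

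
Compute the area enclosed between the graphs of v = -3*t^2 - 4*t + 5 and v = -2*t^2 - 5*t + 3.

Set the curves equal: -3*t^2 - 4*t + 5 = -2*t^2 - 5*t + 3, so -t^2 + t + 2 = 0, which factors as -(t - 2)*(t + 1) = 0. The curves meet at t = -1, 2.
On [-1, 2], v = -3*t^2 - 4*t + 5 is on top; that piece has area ∫[-1,2] (-t^2 + t + 2) dt = 9/2.

9/2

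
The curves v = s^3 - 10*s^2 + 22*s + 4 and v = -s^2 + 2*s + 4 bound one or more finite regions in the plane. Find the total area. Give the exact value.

131/4

Set the curves equal: s^3 - 10*s^2 + 22*s + 4 = -s^2 + 2*s + 4, so s^3 - 9*s^2 + 20*s = 0, which factors as s*(s - 5)*(s - 4) = 0. The curves meet at s = 0, 4, 5.
On [0, 4], v = s^3 - 10*s^2 + 22*s + 4 is on top; that piece has area ∫[0,4] (s^3 - 9*s^2 + 20*s) ds = 32.
On [4, 5], v = -s^2 + 2*s + 4 is on top; that piece has area ∫[4,5] (-(s^3 - 9*s^2 + 20*s)) ds = 3/4.
Total enclosed area = 32 + 3/4 = 131/4.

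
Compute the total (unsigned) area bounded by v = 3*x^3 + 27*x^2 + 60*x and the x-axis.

The curve meets the x-axis where 3*x^3 + 27*x^2 + 60*x = 0, i.e. 3*x*(x + 4)*(x + 5) = 0, at x = -5, -4, 0.
On [-5, -4] the curve lies above the axis; ∫[-5,-4] (3*x^3 + 27*x^2 + 60*x) dx = 9/4, giving area 9/4.
On [-4, 0] the curve lies below the axis; ∫[-4,0] (3*x^3 + 27*x^2 + 60*x) dx = -96, giving area 96.
Total area = 9/4 + 96 = 393/4.

393/4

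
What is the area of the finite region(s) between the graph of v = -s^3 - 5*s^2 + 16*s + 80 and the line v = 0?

The curve meets the s-axis where -s^3 - 5*s^2 + 16*s + 80 = 0, i.e. -(s - 4)*(s + 4)*(s + 5) = 0, at s = -5, -4, 4.
On [-5, -4] the curve lies below the axis; ∫[-5,-4] (-s^3 - 5*s^2 + 16*s + 80) ds = -17/12, giving area 17/12.
On [-4, 4] the curve lies above the axis; ∫[-4,4] (-s^3 - 5*s^2 + 16*s + 80) ds = 1280/3, giving area 1280/3.
Total area = 17/12 + 1280/3 = 5137/12.

5137/12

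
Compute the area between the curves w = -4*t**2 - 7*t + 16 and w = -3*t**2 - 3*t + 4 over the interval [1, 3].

The difference (-4*t**2 - 7*t + 16) - (-3*t**2 - 3*t + 4) = -t**2 - 4*t + 12 changes sign at t = 2 inside [1, 3], so split the integral there.
∫[1,2] (-t**2 - 4*t + 12) dt = 11/3.
∫[2,3] (-t**2 - 4*t + 12) dt = -13/3; the area of that piece is 13/3.
Total area = 11/3 + 13/3 = 8.

8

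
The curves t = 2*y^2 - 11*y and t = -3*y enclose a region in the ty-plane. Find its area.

Both boundary curves give t as a function of y, so integrate with respect to y. Setting them equal: 2*y^2 - 8*y = 0, i.e. 2*y*(y - 4) = 0, so they meet at y = 0, 4.
For y in [0, 4], t = 2*y^2 - 11*y is on the left; area = ∫[0,4] (-(2*y^2 - 8*y)) dy = 64/3.

64/3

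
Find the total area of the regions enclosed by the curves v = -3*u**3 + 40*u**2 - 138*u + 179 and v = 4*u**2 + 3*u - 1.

Set the curves equal: -3*u**3 + 40*u**2 - 138*u + 179 = 4*u**2 + 3*u - 1, so -3*u**3 + 36*u**2 - 141*u + 180 = 0, which factors as -3*(u - 5)*(u - 4)*(u - 3) = 0. The curves meet at u = 3, 4, 5.
On [3, 4], v = 4*u**2 + 3*u - 1 is on top; that piece has area ∫[3,4] (-(-3*u**3 + 36*u**2 - 141*u + 180)) du = 3/4.
On [4, 5], v = -3*u**3 + 40*u**2 - 138*u + 179 is on top; that piece has area ∫[4,5] (-3*u**3 + 36*u**2 - 141*u + 180) du = 3/4.
Total enclosed area = 3/4 + 3/4 = 3/2.

3/2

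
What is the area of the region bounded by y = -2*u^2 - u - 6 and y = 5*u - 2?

1/3

Set the curves equal: -2*u^2 - u - 6 = 5*u - 2, so -2*u^2 - 6*u - 4 = 0, which factors as -2*(u + 1)*(u + 2) = 0. The curves meet at u = -2, -1.
On [-2, -1], y = -2*u^2 - u - 6 is on top; that piece has area ∫[-2,-1] (-2*u^2 - 6*u - 4) du = 1/3.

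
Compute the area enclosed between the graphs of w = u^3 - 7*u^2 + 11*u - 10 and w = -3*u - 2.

Set the curves equal: u^3 - 7*u^2 + 11*u - 10 = -3*u - 2, so u^3 - 7*u^2 + 14*u - 8 = 0, which factors as (u - 4)*(u - 2)*(u - 1) = 0. The curves meet at u = 1, 2, 4.
On [1, 2], w = u^3 - 7*u^2 + 11*u - 10 is on top; that piece has area ∫[1,2] (u^3 - 7*u^2 + 14*u - 8) du = 5/12.
On [2, 4], w = -3*u - 2 is on top; that piece has area ∫[2,4] (-(u^3 - 7*u^2 + 14*u - 8)) du = 8/3.
Total enclosed area = 5/12 + 8/3 = 37/12.

37/12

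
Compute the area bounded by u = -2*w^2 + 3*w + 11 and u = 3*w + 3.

Both boundary curves give u as a function of w, so integrate with respect to w. Setting them equal: -2*w^2 + 8 = 0, i.e. -2*(w - 2)*(w + 2) = 0, so they meet at w = -2, 2.
For w in [-2, 2], u = -2*w^2 + 3*w + 11 is on the right; area = ∫[-2,2] (-2*w^2 + 8) dw = 64/3.

64/3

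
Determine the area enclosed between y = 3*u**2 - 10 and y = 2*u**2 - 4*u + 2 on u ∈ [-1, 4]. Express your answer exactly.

137/3

The difference (3*u**2 - 10) - (2*u**2 - 4*u + 2) = u**2 + 4*u - 12 changes sign at u = 2 inside [-1, 4], so split the integral there.
∫[-1,2] (u**2 + 4*u - 12) du = -27; the area of that piece is 27.
∫[2,4] (u**2 + 4*u - 12) du = 56/3.
Total area = 27 + 56/3 = 137/3.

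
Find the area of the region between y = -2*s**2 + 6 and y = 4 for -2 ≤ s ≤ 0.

The difference (-2*s**2 + 6) - (4) = -2*s**2 + 2 changes sign at s = -1 inside [-2, 0], so split the integral there.
∫[-2,-1] (-2*s**2 + 2) ds = -8/3; the area of that piece is 8/3.
∫[-1,0] (-2*s**2 + 2) ds = 4/3.
Total area = 8/3 + 4/3 = 4.

4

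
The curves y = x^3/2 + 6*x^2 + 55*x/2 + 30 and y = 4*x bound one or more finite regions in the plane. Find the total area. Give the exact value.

1/4

Set the curves equal: x^3/2 + 6*x^2 + 55*x/2 + 30 = 4*x, so x^3/2 + 6*x^2 + 47*x/2 + 30 = 0, which factors as (x + 3)*(x + 4)*(x + 5)/2 = 0. The curves meet at x = -5, -4, -3.
On [-5, -4], y = x^3/2 + 6*x^2 + 55*x/2 + 30 is on top; that piece has area ∫[-5,-4] (x^3/2 + 6*x^2 + 47*x/2 + 30) dx = 1/8.
On [-4, -3], y = 4*x is on top; that piece has area ∫[-4,-3] (-(x^3/2 + 6*x^2 + 47*x/2 + 30)) dx = 1/8.
Total enclosed area = 1/8 + 1/8 = 1/4.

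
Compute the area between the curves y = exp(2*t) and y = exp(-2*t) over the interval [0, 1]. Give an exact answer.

-1 + exp(-2)/2 + exp(2)/2

On [0, 1], (exp(2*t)) - (exp(-2*t)) = exp(2*t) - exp(-2*t) is ≥ 0 throughout, so the area is a single integral of |exp(2*t) - exp(-2*t)|.
∫[0,1] (exp(2*t) - exp(-2*t)) dt = -1 + exp(-2)/2 + exp(2)/2.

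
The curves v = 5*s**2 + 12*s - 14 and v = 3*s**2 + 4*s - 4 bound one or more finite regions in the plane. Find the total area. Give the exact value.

Set the curves equal: 5*s**2 + 12*s - 14 = 3*s**2 + 4*s - 4, so 2*s**2 + 8*s - 10 = 0, which factors as 2*(s - 1)*(s + 5) = 0. The curves meet at s = -5, 1.
On [-5, 1], v = 3*s**2 + 4*s - 4 is on top; that piece has area ∫[-5,1] (-(2*s**2 + 8*s - 10)) ds = 72.

72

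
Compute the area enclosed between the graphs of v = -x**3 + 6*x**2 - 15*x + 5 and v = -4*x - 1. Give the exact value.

1/2

Set the curves equal: -x**3 + 6*x**2 - 15*x + 5 = -4*x - 1, so -x**3 + 6*x**2 - 11*x + 6 = 0, which factors as -(x - 3)*(x - 2)*(x - 1) = 0. The curves meet at x = 1, 2, 3.
On [1, 2], v = -4*x - 1 is on top; that piece has area ∫[1,2] (-(-x**3 + 6*x**2 - 11*x + 6)) dx = 1/4.
On [2, 3], v = -x**3 + 6*x**2 - 15*x + 5 is on top; that piece has area ∫[2,3] (-x**3 + 6*x**2 - 11*x + 6) dx = 1/4.
Total enclosed area = 1/4 + 1/4 = 1/2.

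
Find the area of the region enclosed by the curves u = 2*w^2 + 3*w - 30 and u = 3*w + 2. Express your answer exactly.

512/3

Both boundary curves give u as a function of w, so integrate with respect to w. Setting them equal: 2*w^2 - 32 = 0, i.e. 2*(w - 4)*(w + 4) = 0, so they meet at w = -4, 4.
For w in [-4, 4], u = 2*w^2 + 3*w - 30 is on the left; area = ∫[-4,4] (-(2*w^2 - 32)) dw = 512/3.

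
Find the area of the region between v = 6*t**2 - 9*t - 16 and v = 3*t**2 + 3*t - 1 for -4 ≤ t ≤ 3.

The difference (6*t**2 - 9*t - 16) - (3*t**2 + 3*t - 1) = 3*t**2 - 12*t - 15 changes sign at t = -1 inside [-4, 3], so split the integral there.
∫[-4,-1] (3*t**2 - 12*t - 15) dt = 108.
∫[-1,3] (3*t**2 - 12*t - 15) dt = -80; the area of that piece is 80.
Total area = 108 + 80 = 188.

188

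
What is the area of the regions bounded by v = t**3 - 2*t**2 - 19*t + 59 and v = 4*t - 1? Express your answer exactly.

Set the curves equal: t**3 - 2*t**2 - 19*t + 59 = 4*t - 1, so t**3 - 2*t**2 - 23*t + 60 = 0, which factors as (t - 4)*(t - 3)*(t + 5) = 0. The curves meet at t = -5, 3, 4.
On [-5, 3], v = t**3 - 2*t**2 - 19*t + 59 is on top; that piece has area ∫[-5,3] (t**3 - 2*t**2 - 23*t + 60) dt = 1280/3.
On [3, 4], v = 4*t - 1 is on top; that piece has area ∫[3,4] (-(t**3 - 2*t**2 - 23*t + 60)) dt = 17/12.
Total enclosed area = 1280/3 + 17/12 = 5137/12.

5137/12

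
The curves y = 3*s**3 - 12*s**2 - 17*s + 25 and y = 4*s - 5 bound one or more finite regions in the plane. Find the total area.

937/4

Set the curves equal: 3*s**3 - 12*s**2 - 17*s + 25 = 4*s - 5, so 3*s**3 - 12*s**2 - 21*s + 30 = 0, which factors as 3*(s - 5)*(s - 1)*(s + 2) = 0. The curves meet at s = -2, 1, 5.
On [-2, 1], y = 3*s**3 - 12*s**2 - 17*s + 25 is on top; that piece has area ∫[-2,1] (3*s**3 - 12*s**2 - 21*s + 30) ds = 297/4.
On [1, 5], y = 4*s - 5 is on top; that piece has area ∫[1,5] (-(3*s**3 - 12*s**2 - 21*s + 30)) ds = 160.
Total enclosed area = 297/4 + 160 = 937/4.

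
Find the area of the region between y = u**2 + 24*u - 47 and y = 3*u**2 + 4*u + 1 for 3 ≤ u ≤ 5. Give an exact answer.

The difference (u**2 + 24*u - 47) - (3*u**2 + 4*u + 1) = -2*u**2 + 20*u - 48 changes sign at u = 4 inside [3, 5], so split the integral there.
∫[3,4] (-2*u**2 + 20*u - 48) du = -8/3; the area of that piece is 8/3.
∫[4,5] (-2*u**2 + 20*u - 48) du = 4/3.
Total area = 8/3 + 4/3 = 4.

4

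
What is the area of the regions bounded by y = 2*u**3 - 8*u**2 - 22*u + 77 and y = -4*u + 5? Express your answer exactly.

1741/6

Set the curves equal: 2*u**3 - 8*u**2 - 22*u + 77 = -4*u + 5, so 2*u**3 - 8*u**2 - 18*u + 72 = 0, which factors as 2*(u - 4)*(u - 3)*(u + 3) = 0. The curves meet at u = -3, 3, 4.
On [-3, 3], y = 2*u**3 - 8*u**2 - 22*u + 77 is on top; that piece has area ∫[-3,3] (2*u**3 - 8*u**2 - 18*u + 72) du = 288.
On [3, 4], y = -4*u + 5 is on top; that piece has area ∫[3,4] (-(2*u**3 - 8*u**2 - 18*u + 72)) du = 13/6.
Total enclosed area = 288 + 13/6 = 1741/6.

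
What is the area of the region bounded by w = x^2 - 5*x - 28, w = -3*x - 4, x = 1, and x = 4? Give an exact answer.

On [1, 4], (x^2 - 5*x - 28) - (-3*x - 4) = x^2 - 2*x - 24 is ≤ 0 throughout, so the area is a single integral of |x^2 - 2*x - 24|.
∫[1,4] (x^2 - 2*x - 24) dx = -66; the area of that piece is 66.

66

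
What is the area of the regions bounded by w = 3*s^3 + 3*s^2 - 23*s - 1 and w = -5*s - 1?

253/4

Set the curves equal: 3*s^3 + 3*s^2 - 23*s - 1 = -5*s - 1, so 3*s^3 + 3*s^2 - 18*s = 0, which factors as 3*s*(s - 2)*(s + 3) = 0. The curves meet at s = -3, 0, 2.
On [-3, 0], w = 3*s^3 + 3*s^2 - 23*s - 1 is on top; that piece has area ∫[-3,0] (3*s^3 + 3*s^2 - 18*s) ds = 189/4.
On [0, 2], w = -5*s - 1 is on top; that piece has area ∫[0,2] (-(3*s^3 + 3*s^2 - 18*s)) ds = 16.
Total enclosed area = 189/4 + 16 = 253/4.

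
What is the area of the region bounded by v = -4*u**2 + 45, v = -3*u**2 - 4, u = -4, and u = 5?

On [-4, 5], (-4*u**2 + 45) - (-3*u**2 - 4) = -u**2 + 49 is ≥ 0 throughout, so the area is a single integral of |-u**2 + 49|.
∫[-4,5] (-u**2 + 49) du = 378.

378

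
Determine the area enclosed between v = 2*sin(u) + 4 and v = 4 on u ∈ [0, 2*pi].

The difference (2*sin(u) + 4) - (4) = 2*sin(u) changes sign at u = pi inside [0, 2*pi], so split the integral there.
∫[0,pi] (2*sin(u)) du = 4.
∫[pi,2*pi] (2*sin(u)) du = -4; the area of that piece is 4.
Total area = 4 + 4 = 8.

8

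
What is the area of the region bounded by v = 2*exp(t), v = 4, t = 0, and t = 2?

The difference (2*exp(t)) - (4) = 2*exp(t) - 4 changes sign at t = log(2) inside [0, 2], so split the integral there.
∫[0,log(2)] (2*exp(t) - 4) dt = 2 - log(16); the area of that piece is -2 + log(16).
∫[log(2),2] (2*exp(t) - 4) dt = -12 + 4*log(2) + 2*exp(2).
Total area = (-2 + log(16)) + (-12 + 4*log(2) + 2*exp(2)) = -14 + 8*log(2) + 2*exp(2).

-14 + 8*log(2) + 2*exp(2)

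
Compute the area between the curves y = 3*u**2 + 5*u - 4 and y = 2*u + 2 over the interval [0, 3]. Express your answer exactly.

The difference (3*u**2 + 5*u - 4) - (2*u + 2) = 3*u**2 + 3*u - 6 changes sign at u = 1 inside [0, 3], so split the integral there.
∫[0,1] (3*u**2 + 3*u - 6) du = -7/2; the area of that piece is 7/2.
∫[1,3] (3*u**2 + 3*u - 6) du = 26.
Total area = 7/2 + 26 = 59/2.

59/2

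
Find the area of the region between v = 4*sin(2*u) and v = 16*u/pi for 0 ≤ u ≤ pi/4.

On [0, pi/4], (4*sin(2*u)) - (16*u/pi) = -16*u/pi + 4*sin(2*u) is ≥ 0 throughout, so the area is a single integral of |-16*u/pi + 4*sin(2*u)|.
∫[0,pi/4] (-16*u/pi + 4*sin(2*u)) du = 2 - pi/2.

2 - pi/2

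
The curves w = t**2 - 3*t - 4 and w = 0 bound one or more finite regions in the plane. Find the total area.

125/6

Set the curves equal: t**2 - 3*t - 4 = 0, so t**2 - 3*t - 4 = 0, which factors as (t - 4)*(t + 1) = 0. The curves meet at t = -1, 4.
On [-1, 4], w = 0 is on top; that piece has area ∫[-1,4] (-(t**2 - 3*t - 4)) dt = 125/6.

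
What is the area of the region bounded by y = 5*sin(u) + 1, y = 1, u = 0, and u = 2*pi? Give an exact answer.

The difference (5*sin(u) + 1) - (1) = 5*sin(u) changes sign at u = pi inside [0, 2*pi], so split the integral there.
∫[0,pi] (5*sin(u)) du = 10.
∫[pi,2*pi] (5*sin(u)) du = -10; the area of that piece is 10.
Total area = 10 + 10 = 20.

20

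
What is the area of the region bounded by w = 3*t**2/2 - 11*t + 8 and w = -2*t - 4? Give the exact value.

2

Set the curves equal: 3*t**2/2 - 11*t + 8 = -2*t - 4, so 3*t**2/2 - 9*t + 12 = 0, which factors as 3*(t - 4)*(t - 2)/2 = 0. The curves meet at t = 2, 4.
On [2, 4], w = -2*t - 4 is on top; that piece has area ∫[2,4] (-(3*t**2/2 - 9*t + 12)) dt = 2.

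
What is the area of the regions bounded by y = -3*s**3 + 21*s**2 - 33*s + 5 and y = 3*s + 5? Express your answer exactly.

71/2

Set the curves equal: -3*s**3 + 21*s**2 - 33*s + 5 = 3*s + 5, so -3*s**3 + 21*s**2 - 36*s = 0, which factors as -3*s*(s - 4)*(s - 3) = 0. The curves meet at s = 0, 3, 4.
On [0, 3], y = 3*s + 5 is on top; that piece has area ∫[0,3] (-(-3*s**3 + 21*s**2 - 36*s)) ds = 135/4.
On [3, 4], y = -3*s**3 + 21*s**2 - 33*s + 5 is on top; that piece has area ∫[3,4] (-3*s**3 + 21*s**2 - 36*s) ds = 7/4.
Total enclosed area = 135/4 + 7/4 = 71/2.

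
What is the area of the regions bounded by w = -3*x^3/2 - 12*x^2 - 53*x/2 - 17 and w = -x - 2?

Set the curves equal: -3*x^3/2 - 12*x^2 - 53*x/2 - 17 = -x - 2, so -3*x^3/2 - 12*x^2 - 51*x/2 - 15 = 0, which factors as -3*(x + 1)*(x + 2)*(x + 5)/2 = 0. The curves meet at x = -5, -2, -1.
On [-5, -2], w = -x - 2 is on top; that piece has area ∫[-5,-2] (-(-3*x^3/2 - 12*x^2 - 51*x/2 - 15)) dx = 135/8.
On [-2, -1], w = -3*x^3/2 - 12*x^2 - 53*x/2 - 17 is on top; that piece has area ∫[-2,-1] (-3*x^3/2 - 12*x^2 - 51*x/2 - 15) dx = 7/8.
Total enclosed area = 135/8 + 7/8 = 71/4.

71/4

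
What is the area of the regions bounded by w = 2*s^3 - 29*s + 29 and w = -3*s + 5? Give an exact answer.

407/2

Set the curves equal: 2*s^3 - 29*s + 29 = -3*s + 5, so 2*s^3 - 26*s + 24 = 0, which factors as 2*(s - 3)*(s - 1)*(s + 4) = 0. The curves meet at s = -4, 1, 3.
On [-4, 1], w = 2*s^3 - 29*s + 29 is on top; that piece has area ∫[-4,1] (2*s^3 - 26*s + 24) ds = 375/2.
On [1, 3], w = -3*s + 5 is on top; that piece has area ∫[1,3] (-(2*s^3 - 26*s + 24)) ds = 16.
Total enclosed area = 375/2 + 16 = 407/2.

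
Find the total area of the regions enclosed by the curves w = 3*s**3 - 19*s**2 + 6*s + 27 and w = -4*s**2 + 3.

Set the curves equal: 3*s**3 - 19*s**2 + 6*s + 27 = -4*s**2 + 3, so 3*s**3 - 15*s**2 + 6*s + 24 = 0, which factors as 3*(s - 4)*(s - 2)*(s + 1) = 0. The curves meet at s = -1, 2, 4.
On [-1, 2], w = 3*s**3 - 19*s**2 + 6*s + 27 is on top; that piece has area ∫[-1,2] (3*s**3 - 15*s**2 + 6*s + 24) ds = 189/4.
On [2, 4], w = -4*s**2 + 3 is on top; that piece has area ∫[2,4] (-(3*s**3 - 15*s**2 + 6*s + 24)) ds = 16.
Total enclosed area = 189/4 + 16 = 253/4.

253/4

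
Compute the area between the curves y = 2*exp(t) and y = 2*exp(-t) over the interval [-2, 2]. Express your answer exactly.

The difference (2*exp(t)) - (2*exp(-t)) = 2*exp(t) - 2*exp(-t) changes sign at t = 0 inside [-2, 2], so split the integral there.
∫[-2,0] (2*exp(t) - 2*exp(-t)) dt = -2*exp(2) - 2*exp(-2) + 4; the area of that piece is -4 + 2*exp(-2) + 2*exp(2).
∫[0,2] (2*exp(t) - 2*exp(-t)) dt = -4 + 2*exp(-2) + 2*exp(2).
Total area = (-4 + 2*exp(-2) + 2*exp(2)) + (-4 + 2*exp(-2) + 2*exp(2)) = -8 + 4*exp(-2) + 4*exp(2).

-8 + 4*exp(-2) + 4*exp(2)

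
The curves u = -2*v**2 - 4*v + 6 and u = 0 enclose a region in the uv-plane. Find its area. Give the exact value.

Both boundary curves give u as a function of v, so integrate with respect to v. Setting them equal: -2*v**2 - 4*v + 6 = 0, i.e. -2*(v - 1)*(v + 3) = 0, so they meet at v = -3, 1.
For v in [-3, 1], u = -2*v**2 - 4*v + 6 is on the right; area = ∫[-3,1] (-2*v**2 - 4*v + 6) dv = 64/3.

64/3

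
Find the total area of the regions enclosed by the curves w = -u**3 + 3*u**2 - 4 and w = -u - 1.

8

Set the curves equal: -u**3 + 3*u**2 - 4 = -u - 1, so -u**3 + 3*u**2 + u - 3 = 0, which factors as -(u - 3)*(u - 1)*(u + 1) = 0. The curves meet at u = -1, 1, 3.
On [-1, 1], w = -u - 1 is on top; that piece has area ∫[-1,1] (-(-u**3 + 3*u**2 + u - 3)) du = 4.
On [1, 3], w = -u**3 + 3*u**2 - 4 is on top; that piece has area ∫[1,3] (-u**3 + 3*u**2 + u - 3) du = 4.
Total enclosed area = 4 + 4 = 8.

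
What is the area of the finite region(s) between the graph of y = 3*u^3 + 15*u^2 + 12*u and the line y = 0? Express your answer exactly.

71/2

The curve meets the u-axis where 3*u^3 + 15*u^2 + 12*u = 0, i.e. 3*u*(u + 1)*(u + 4) = 0, at u = -4, -1, 0.
On [-4, -1] the curve lies above the axis; ∫[-4,-1] (3*u^3 + 15*u^2 + 12*u) du = 135/4, giving area 135/4.
On [-1, 0] the curve lies below the axis; ∫[-1,0] (3*u^3 + 15*u^2 + 12*u) du = -7/4, giving area 7/4.
Total area = 135/4 + 7/4 = 71/2.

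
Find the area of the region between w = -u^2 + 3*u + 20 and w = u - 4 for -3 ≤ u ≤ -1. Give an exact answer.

94/3

On [-3, -1], (-u^2 + 3*u + 20) - (u - 4) = -u^2 + 2*u + 24 is ≥ 0 throughout, so the area is a single integral of |-u^2 + 2*u + 24|.
∫[-3,-1] (-u^2 + 2*u + 24) du = 94/3.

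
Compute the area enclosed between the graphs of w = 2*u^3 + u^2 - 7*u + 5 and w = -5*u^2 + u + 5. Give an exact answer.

131/2

Set the curves equal: 2*u^3 + u^2 - 7*u + 5 = -5*u^2 + u + 5, so 2*u^3 + 6*u^2 - 8*u = 0, which factors as 2*u*(u - 1)*(u + 4) = 0. The curves meet at u = -4, 0, 1.
On [-4, 0], w = 2*u^3 + u^2 - 7*u + 5 is on top; that piece has area ∫[-4,0] (2*u^3 + 6*u^2 - 8*u) du = 64.
On [0, 1], w = -5*u^2 + u + 5 is on top; that piece has area ∫[0,1] (-(2*u^3 + 6*u^2 - 8*u)) du = 3/2.
Total enclosed area = 64 + 3/2 = 131/2.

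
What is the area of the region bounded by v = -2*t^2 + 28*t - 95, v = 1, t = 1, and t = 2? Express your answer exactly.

On [1, 2], (-2*t^2 + 28*t - 95) - (1) = -2*t^2 + 28*t - 96 is ≤ 0 throughout, so the area is a single integral of |-2*t^2 + 28*t - 96|.
∫[1,2] (-2*t^2 + 28*t - 96) dt = -176/3; the area of that piece is 176/3.

176/3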